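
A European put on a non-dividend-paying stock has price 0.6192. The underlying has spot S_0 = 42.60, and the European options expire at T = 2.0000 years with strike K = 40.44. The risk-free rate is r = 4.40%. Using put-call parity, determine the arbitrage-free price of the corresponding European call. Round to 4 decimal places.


Put-call parity: C - P = S_0 * exp(-qT) - K * exp(-rT).
S_0 * exp(-qT) = 42.6000 * 1.00000000 = 42.60000000
K * exp(-rT) = 40.4400 * 0.91576088 = 37.03336985
C = P + S*exp(-qT) - K*exp(-rT)
C = 0.6192 + 42.60000000 - 37.03336985 = 6.1858

Answer: Call price = 6.1858


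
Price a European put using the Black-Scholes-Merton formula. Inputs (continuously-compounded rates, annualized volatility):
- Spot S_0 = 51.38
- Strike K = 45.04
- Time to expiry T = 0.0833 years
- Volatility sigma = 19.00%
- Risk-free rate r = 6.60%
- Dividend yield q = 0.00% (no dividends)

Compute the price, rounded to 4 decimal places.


d1 = (ln(S/K) + (r - q + 0.5*sigma^2) * T) / (sigma * sqrt(T)) = 2.52928865
d2 = d1 - sigma * sqrt(T) = 2.47445135
exp(-rT) = 0.99451729; exp(-qT) = 1.00000000
P = K * exp(-rT) * N(-d2) - S_0 * exp(-qT) * N(-d1)
N(-d1) = 0.00571470; N(-d2) = 0.00667205
P = 45.0400 * 0.99451729 * 0.00667205 - 51.3800 * 1.00000000 * 0.00571470 = 0.0052

Answer: Price = 0.0052


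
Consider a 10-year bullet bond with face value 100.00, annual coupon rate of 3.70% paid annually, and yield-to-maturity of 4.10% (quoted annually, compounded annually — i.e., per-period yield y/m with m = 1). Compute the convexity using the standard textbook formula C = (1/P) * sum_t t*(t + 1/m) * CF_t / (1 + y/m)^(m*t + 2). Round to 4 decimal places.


Answer: Convexity = 81.5949

Derivation:
Coupon per period c = face * coupon_rate / m = 3.700000
Periods per year m = 1; per-period yield y/m = 0.041000
Number of cashflows N = 10
Cashflows (t years, CF_t, discount factor 1/(1+y/m)^(m*t), PV):
  t = 1.0000: CF_t = 3.700000, DF = 0.960615, PV = 3.554275
  t = 2.0000: CF_t = 3.700000, DF = 0.922781, PV = 3.414289
  t = 3.0000: CF_t = 3.700000, DF = 0.886437, PV = 3.279816
  t = 4.0000: CF_t = 3.700000, DF = 0.851524, PV = 3.150640
  t = 5.0000: CF_t = 3.700000, DF = 0.817987, PV = 3.026552
  t = 6.0000: CF_t = 3.700000, DF = 0.785770, PV = 2.907350
  t = 7.0000: CF_t = 3.700000, DF = 0.754823, PV = 2.792844
  t = 8.0000: CF_t = 3.700000, DF = 0.725094, PV = 2.682847
  t = 9.0000: CF_t = 3.700000, DF = 0.696536, PV = 2.577182
  t = 10.0000: CF_t = 103.700000, DF = 0.669103, PV = 69.385938
Price P = sum_t PV_t = 96.771732
Convexity numerator sum_t t*(t + 1/m) * CF_t / (1+y/m)^(m*t + 2):
  t = 1.0000: term = 6.559633
  t = 2.0000: term = 18.903841
  t = 3.0000: term = 36.318619
  t = 4.0000: term = 58.147004
  t = 5.0000: term = 83.785308
  t = 6.0000: term = 112.679569
  t = 7.0000: term = 144.322215
  t = 8.0000: term = 178.248927
  t = 9.0000: term = 214.035696
  t = 10.0000: term = 7043.081070
Convexity = (1/P) * sum = 7896.081883 / 96.771732 = 81.594921


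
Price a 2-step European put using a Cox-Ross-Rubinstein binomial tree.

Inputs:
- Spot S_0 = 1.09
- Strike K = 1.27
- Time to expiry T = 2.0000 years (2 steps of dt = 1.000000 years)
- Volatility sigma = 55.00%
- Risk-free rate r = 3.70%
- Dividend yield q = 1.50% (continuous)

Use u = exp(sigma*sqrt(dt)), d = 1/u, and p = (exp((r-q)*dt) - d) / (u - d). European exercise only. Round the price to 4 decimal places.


dt = T/N = 1.000000
u = exp(sigma*sqrt(dt)) = 1.733253; d = 1/u = 0.576950
p = (exp((r-q)*dt) - d) / (u - d) = 0.385101
Discount per step: exp(-r*dt) = 0.963676
Stock lattice S(k, i) with i counting down-moves:
  k=0: S(0,0) = 1.0900
  k=1: S(1,0) = 1.8892; S(1,1) = 0.6289
  k=2: S(2,0) = 3.2745; S(2,1) = 1.0900; S(2,2) = 0.3628
Terminal payoffs V(N, i) = max(K - S_T, 0):
  V(2,0) = 0.000000; V(2,1) = 0.180000; V(2,2) = 0.907171
Backward induction: V(k, i) = exp(-r*dt) * [p * V(k+1, i) + (1-p) * V(k+1, i+1)].
  V(1,0) = exp(-r*dt) * [p*0.000000 + (1-p)*0.180000] = 0.106661
  V(1,1) = exp(-r*dt) * [p*0.180000 + (1-p)*0.907171] = 0.604356
  V(0,0) = exp(-r*dt) * [p*0.106661 + (1-p)*0.604356] = 0.397703

Answer: Price = V(0,0) = 0.3977


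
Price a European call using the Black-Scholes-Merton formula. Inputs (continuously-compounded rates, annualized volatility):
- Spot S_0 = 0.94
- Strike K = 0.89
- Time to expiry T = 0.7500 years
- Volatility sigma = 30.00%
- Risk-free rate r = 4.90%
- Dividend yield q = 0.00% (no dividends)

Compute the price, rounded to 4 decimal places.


d1 = (ln(S/K) + (r - q + 0.5*sigma^2) * T) / (sigma * sqrt(T)) = 0.48173495
d2 = d1 - sigma * sqrt(T) = 0.22192733
exp(-rT) = 0.96391708; exp(-qT) = 1.00000000
C = S_0 * exp(-qT) * N(d1) - K * exp(-rT) * N(d2)
N(d1) = 0.68500288; N(d2) = 0.58781477
C = 0.9400 * 1.00000000 * 0.68500288 - 0.8900 * 0.96391708 * 0.58781477 = 0.1396

Answer: Price = 0.1396


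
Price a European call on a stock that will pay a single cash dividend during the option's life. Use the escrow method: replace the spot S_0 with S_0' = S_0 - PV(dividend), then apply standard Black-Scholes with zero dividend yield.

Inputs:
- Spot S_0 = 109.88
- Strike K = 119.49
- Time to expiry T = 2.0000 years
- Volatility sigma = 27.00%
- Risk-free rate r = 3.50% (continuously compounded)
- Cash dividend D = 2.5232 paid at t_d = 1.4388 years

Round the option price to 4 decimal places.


PV(D) = D * exp(-r * t_d) = 2.5232 * 0.95088895 = 2.39928299
S_0' = S_0 - PV(D) = 109.8800 - 2.39928299 = 107.48071701
d1 = (ln(S_0'/K) + (r + sigma^2/2)*T) / (sigma*sqrt(T)) = 0.09684422
d2 = d1 - sigma*sqrt(T) = -0.28499345
exp(-rT) = 0.93239382
N(d1) = 0.53857495; N(d2) = 0.38782458
C = S_0' * N(d1) - K * exp(-rT) * N(d2) = 107.48071701 * 0.53857495 - 119.4900 * 0.93239382 * 0.38782458 = 14.6782

Answer: Price = 14.6782


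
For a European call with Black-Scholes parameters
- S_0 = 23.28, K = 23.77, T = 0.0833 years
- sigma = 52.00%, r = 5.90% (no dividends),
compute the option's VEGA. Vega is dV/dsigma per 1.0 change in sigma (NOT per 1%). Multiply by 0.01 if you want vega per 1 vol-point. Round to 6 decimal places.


d1 = -0.0310019064; d2 = -0.1810829512
phi(d1) = 0.3987506111; exp(-qT) = 1.0000000000; exp(-rT) = 0.9950973574
Vega = S * exp(-qT) * phi(d1) * sqrt(T) = 23.2800 * 1.0000000000 * 0.3987506111 * 0.2886173938 = 2.679211

Answer: Vega = 2.679211


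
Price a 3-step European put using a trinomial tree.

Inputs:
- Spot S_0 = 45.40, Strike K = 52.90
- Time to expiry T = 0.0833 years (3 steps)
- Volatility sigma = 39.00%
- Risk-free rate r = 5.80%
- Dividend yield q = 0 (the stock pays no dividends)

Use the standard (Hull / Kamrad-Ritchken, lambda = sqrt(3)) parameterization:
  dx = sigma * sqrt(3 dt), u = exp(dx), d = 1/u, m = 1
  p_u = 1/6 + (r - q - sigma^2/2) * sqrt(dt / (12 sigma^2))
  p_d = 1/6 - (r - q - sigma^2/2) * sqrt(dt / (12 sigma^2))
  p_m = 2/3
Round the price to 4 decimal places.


dt = T/N = 0.027767; dx = sigma*sqrt(3*dt) = 0.112561
u = exp(dx) = 1.119140; d = 1/u = 0.893543
p_u = 0.164440, p_m = 0.666667, p_d = 0.168893
Discount per step: exp(-r*dt) = 0.998391
Stock lattice S(k, j) with j the centered position index:
  k=0: S(0,+0) = 45.4000
  k=1: S(1,-1) = 40.5669; S(1,+0) = 45.4000; S(1,+1) = 50.8090
  k=2: S(2,-2) = 36.2482; S(2,-1) = 40.5669; S(2,+0) = 45.4000; S(2,+1) = 50.8090; S(2,+2) = 56.8624
  k=3: S(3,-3) = 32.3894; S(3,-2) = 36.2482; S(3,-1) = 40.5669; S(3,+0) = 45.4000; S(3,+1) = 50.8090; S(3,+2) = 56.8624; S(3,+3) = 63.6370
Terminal payoffs V(N, j) = max(K - S_T, 0):
  V(3,-3) = 20.510647; V(3,-2) = 16.651771; V(3,-1) = 12.333146; V(3,+0) = 7.500000; V(3,+1) = 2.091031; V(3,+2) = 0.000000; V(3,+3) = 0.000000
Backward induction: V(k, j) = exp(-r*dt) * [p_u * V(k+1, j+1) + p_m * V(k+1, j) + p_d * V(k+1, j-1)]
  V(2,-2) = exp(-r*dt) * [p_u*12.333146 + p_m*16.651771 + p_d*20.510647] = 16.566650
  V(2,-1) = exp(-r*dt) * [p_u*7.500000 + p_m*12.333146 + p_d*16.651771] = 12.248026
  V(2,+0) = exp(-r*dt) * [p_u*2.091031 + p_m*7.500000 + p_d*12.333146] = 7.414881
  V(2,+1) = exp(-r*dt) * [p_u*0.000000 + p_m*2.091031 + p_d*7.500000] = 2.656437
  V(2,+2) = exp(-r*dt) * [p_u*0.000000 + p_m*0.000000 + p_d*2.091031] = 0.352592
  V(1,-1) = exp(-r*dt) * [p_u*7.414881 + p_m*12.248026 + p_d*16.566650] = 12.163043
  V(1,+0) = exp(-r*dt) * [p_u*2.656437 + p_m*7.414881 + p_d*12.248026] = 7.436698
  V(1,+1) = exp(-r*dt) * [p_u*0.352592 + p_m*2.656437 + p_d*7.414881] = 3.076301
  V(0,+0) = exp(-r*dt) * [p_u*3.076301 + p_m*7.436698 + p_d*12.163043] = 7.505822

Answer: Price = V(0,0) = 7.5058


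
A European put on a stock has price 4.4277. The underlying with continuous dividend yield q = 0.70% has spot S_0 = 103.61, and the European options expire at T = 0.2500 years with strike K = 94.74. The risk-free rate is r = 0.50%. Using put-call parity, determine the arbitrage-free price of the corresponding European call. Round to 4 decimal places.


Answer: Call price = 13.2349

Derivation:
Put-call parity: C - P = S_0 * exp(-qT) - K * exp(-rT).
S_0 * exp(-qT) = 103.6100 * 0.99825153 = 103.42884106
K * exp(-rT) = 94.7400 * 0.99875078 = 94.62164898
C = P + S*exp(-qT) - K*exp(-rT)
C = 4.4277 + 103.42884106 - 94.62164898 = 13.2349


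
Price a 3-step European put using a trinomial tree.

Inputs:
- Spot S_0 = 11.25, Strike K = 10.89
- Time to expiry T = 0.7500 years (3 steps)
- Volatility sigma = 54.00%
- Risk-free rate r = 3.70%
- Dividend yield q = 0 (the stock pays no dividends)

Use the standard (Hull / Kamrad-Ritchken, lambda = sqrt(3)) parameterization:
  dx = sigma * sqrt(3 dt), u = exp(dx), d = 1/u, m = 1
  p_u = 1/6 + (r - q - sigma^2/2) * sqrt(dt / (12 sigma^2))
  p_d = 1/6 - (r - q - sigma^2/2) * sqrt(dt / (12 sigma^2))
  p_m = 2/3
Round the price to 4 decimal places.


Answer: Price = V(0,0) = 1.5763

Derivation:
dt = T/N = 0.250000; dx = sigma*sqrt(3*dt) = 0.467654
u = exp(dx) = 1.596245; d = 1/u = 0.626470
p_u = 0.137585, p_m = 0.666667, p_d = 0.195748
Discount per step: exp(-r*dt) = 0.990793
Stock lattice S(k, j) with j the centered position index:
  k=0: S(0,+0) = 11.2500
  k=1: S(1,-1) = 7.0478; S(1,+0) = 11.2500; S(1,+1) = 17.9578
  k=2: S(2,-2) = 4.4152; S(2,-1) = 7.0478; S(2,+0) = 11.2500; S(2,+1) = 17.9578; S(2,+2) = 28.6650
  k=3: S(3,-3) = 2.7660; S(3,-2) = 4.4152; S(3,-1) = 7.0478; S(3,+0) = 11.2500; S(3,+1) = 17.9578; S(3,+2) = 28.6650; S(3,+3) = 45.7563
Terminal payoffs V(N, j) = max(K - S_T, 0):
  V(3,-3) = 8.123987; V(3,-2) = 6.474767; V(3,-1) = 3.842208; V(3,+0) = 0.000000; V(3,+1) = 0.000000; V(3,+2) = 0.000000; V(3,+3) = 0.000000
Backward induction: V(k, j) = exp(-r*dt) * [p_u * V(k+1, j+1) + p_m * V(k+1, j) + p_d * V(k+1, j-1)]
  V(2,-2) = exp(-r*dt) * [p_u*3.842208 + p_m*6.474767 + p_d*8.123987] = 6.376144
  V(2,-1) = exp(-r*dt) * [p_u*0.000000 + p_m*3.842208 + p_d*6.474767] = 3.793641
  V(2,+0) = exp(-r*dt) * [p_u*0.000000 + p_m*0.000000 + p_d*3.842208] = 0.745180
  V(2,+1) = exp(-r*dt) * [p_u*0.000000 + p_m*0.000000 + p_d*0.000000] = 0.000000
  V(2,+2) = exp(-r*dt) * [p_u*0.000000 + p_m*0.000000 + p_d*0.000000] = 0.000000
  V(1,-1) = exp(-r*dt) * [p_u*0.745180 + p_m*3.793641 + p_d*6.376144] = 3.844015
  V(1,+0) = exp(-r*dt) * [p_u*0.000000 + p_m*0.745180 + p_d*3.793641] = 1.227973
  V(1,+1) = exp(-r*dt) * [p_u*0.000000 + p_m*0.000000 + p_d*0.745180] = 0.144524
  V(0,+0) = exp(-r*dt) * [p_u*0.144524 + p_m*1.227973 + p_d*3.844015] = 1.576342


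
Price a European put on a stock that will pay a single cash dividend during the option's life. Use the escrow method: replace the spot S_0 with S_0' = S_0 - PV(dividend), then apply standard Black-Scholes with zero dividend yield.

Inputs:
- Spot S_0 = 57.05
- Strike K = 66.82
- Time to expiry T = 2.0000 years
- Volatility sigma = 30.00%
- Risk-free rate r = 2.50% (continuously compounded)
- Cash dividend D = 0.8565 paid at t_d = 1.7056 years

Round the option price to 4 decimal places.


PV(D) = D * exp(-r * t_d) = 0.8565 * 0.95825630 = 0.82074652
S_0' = S_0 - PV(D) = 57.0500 - 0.82074652 = 56.22925348
d1 = (ln(S_0'/K) + (r + sigma^2/2)*T) / (sigma*sqrt(T)) = -0.07675713
d2 = d1 - sigma*sqrt(T) = -0.50102120
exp(-rT) = 0.95122942
N(-d1) = 0.53059162; N(-d2) = 0.69182190
P = K * exp(-rT) * N(-d2) - S_0' * N(-d1) = 66.8200 * 0.95122942 * 0.69182190 - 56.22925348 * 0.53059162 = 14.1382

Answer: Price = 14.1382


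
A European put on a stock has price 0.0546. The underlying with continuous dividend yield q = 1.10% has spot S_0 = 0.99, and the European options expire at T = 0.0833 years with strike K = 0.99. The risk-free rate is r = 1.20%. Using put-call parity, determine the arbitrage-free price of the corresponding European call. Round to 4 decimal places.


Answer: Call price = 0.0547

Derivation:
Put-call parity: C - P = S_0 * exp(-qT) - K * exp(-rT).
S_0 * exp(-qT) = 0.9900 * 0.99908412 = 0.98909328
K * exp(-rT) = 0.9900 * 0.99900090 = 0.98901089
C = P + S*exp(-qT) - K*exp(-rT)
C = 0.0546 + 0.98909328 - 0.98901089 = 0.0547


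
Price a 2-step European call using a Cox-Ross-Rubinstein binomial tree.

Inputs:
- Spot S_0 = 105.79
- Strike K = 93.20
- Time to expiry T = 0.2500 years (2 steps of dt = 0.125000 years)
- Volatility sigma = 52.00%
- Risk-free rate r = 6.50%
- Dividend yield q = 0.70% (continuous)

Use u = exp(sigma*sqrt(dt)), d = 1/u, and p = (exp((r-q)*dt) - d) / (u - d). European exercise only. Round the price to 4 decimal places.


Answer: Price = V(0,0) = 19.3436

Derivation:
dt = T/N = 0.125000
u = exp(sigma*sqrt(dt)) = 1.201833; d = 1/u = 0.832062
p = (exp((r-q)*dt) - d) / (u - d) = 0.473845
Discount per step: exp(-r*dt) = 0.991908
Stock lattice S(k, i) with i counting down-moves:
  k=0: S(0,0) = 105.7900
  k=1: S(1,0) = 127.1419; S(1,1) = 88.0239
  k=2: S(2,0) = 152.8033; S(2,1) = 105.7900; S(2,2) = 73.2414
Terminal payoffs V(N, i) = max(S_T - K, 0):
  V(2,0) = 59.603308; V(2,1) = 12.590000; V(2,2) = 0.000000
Backward induction: V(k, i) = exp(-r*dt) * [p * V(k+1, i) + (1-p) * V(k+1, i+1)].
  V(1,0) = exp(-r*dt) * [p*59.603308 + (1-p)*12.590000] = 34.584878
  V(1,1) = exp(-r*dt) * [p*12.590000 + (1-p)*0.000000] = 5.917435
  V(0,0) = exp(-r*dt) * [p*34.584878 + (1-p)*5.917435] = 19.343556


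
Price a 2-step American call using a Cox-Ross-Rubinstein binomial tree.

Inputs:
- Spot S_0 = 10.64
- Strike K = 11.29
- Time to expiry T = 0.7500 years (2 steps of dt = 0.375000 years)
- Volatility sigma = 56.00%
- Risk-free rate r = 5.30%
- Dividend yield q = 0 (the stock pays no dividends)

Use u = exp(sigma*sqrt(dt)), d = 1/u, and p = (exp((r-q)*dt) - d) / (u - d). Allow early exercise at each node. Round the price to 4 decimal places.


dt = T/N = 0.375000
u = exp(sigma*sqrt(dt)) = 1.409068; d = 1/u = 0.709689
p = (exp((r-q)*dt) - d) / (u - d) = 0.443801
Discount per step: exp(-r*dt) = 0.980321
Stock lattice S(k, i) with i counting down-moves:
  k=0: S(0,0) = 10.6400
  k=1: S(1,0) = 14.9925; S(1,1) = 7.5511
  k=2: S(2,0) = 21.1254; S(2,1) = 10.6400; S(2,2) = 5.3589
Terminal payoffs V(N, i) = max(S_T - K, 0):
  V(2,0) = 9.835432; V(2,1) = 0.000000; V(2,2) = 0.000000
Backward induction: V(k, i) = exp(-r*dt) * [p * V(k+1, i) + (1-p) * V(k+1, i+1)]; then take max(V_cont, immediate exercise) for American.
  V(1,0) = exp(-r*dt) * [p*9.835432 + (1-p)*0.000000] = 4.279073; exercise = 3.702485; V(1,0) = max -> 4.279073
  V(1,1) = exp(-r*dt) * [p*0.000000 + (1-p)*0.000000] = 0.000000; exercise = 0.000000; V(1,1) = max -> 0.000000
  V(0,0) = exp(-r*dt) * [p*4.279073 + (1-p)*0.000000] = 1.861684; exercise = 0.000000; V(0,0) = max -> 1.861684

Answer: Price = V(0,0) = 1.8617


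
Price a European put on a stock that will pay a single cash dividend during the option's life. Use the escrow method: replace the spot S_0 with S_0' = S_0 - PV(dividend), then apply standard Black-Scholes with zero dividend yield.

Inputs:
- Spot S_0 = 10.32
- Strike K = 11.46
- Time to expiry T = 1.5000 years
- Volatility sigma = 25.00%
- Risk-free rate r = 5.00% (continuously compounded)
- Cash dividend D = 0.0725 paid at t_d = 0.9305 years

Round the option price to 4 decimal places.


Answer: Price = 1.4700

Derivation:
PV(D) = D * exp(-r * t_d) = 0.0725 * 0.95454070 = 0.06920420
S_0' = S_0 - PV(D) = 10.3200 - 0.06920420 = 10.25079580
d1 = (ln(S_0'/K) + (r + sigma^2/2)*T) / (sigma*sqrt(T)) = 0.03386054
d2 = d1 - sigma*sqrt(T) = -0.27232568
exp(-rT) = 0.92774349
N(-d1) = 0.48649418; N(-d2) = 0.60731419
P = K * exp(-rT) * N(-d2) - S_0' * N(-d1) = 11.4600 * 0.92774349 * 0.60731419 - 10.25079580 * 0.48649418 = 1.4700


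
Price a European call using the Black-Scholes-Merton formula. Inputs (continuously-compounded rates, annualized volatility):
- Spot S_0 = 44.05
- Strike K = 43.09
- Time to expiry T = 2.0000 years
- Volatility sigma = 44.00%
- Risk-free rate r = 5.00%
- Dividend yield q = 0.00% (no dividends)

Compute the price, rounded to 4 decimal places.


Answer: Price = 12.8613

Derivation:
d1 = (ln(S/K) + (r - q + 0.5*sigma^2) * T) / (sigma * sqrt(T)) = 0.50724369
d2 = d1 - sigma * sqrt(T) = -0.11501027
exp(-rT) = 0.90483742; exp(-qT) = 1.00000000
C = S_0 * exp(-qT) * N(d1) - K * exp(-rT) * N(d2)
N(d1) = 0.69400808; N(d2) = 0.45421849
C = 44.0500 * 1.00000000 * 0.69400808 - 43.0900 * 0.90483742 * 0.45421849 = 12.8613


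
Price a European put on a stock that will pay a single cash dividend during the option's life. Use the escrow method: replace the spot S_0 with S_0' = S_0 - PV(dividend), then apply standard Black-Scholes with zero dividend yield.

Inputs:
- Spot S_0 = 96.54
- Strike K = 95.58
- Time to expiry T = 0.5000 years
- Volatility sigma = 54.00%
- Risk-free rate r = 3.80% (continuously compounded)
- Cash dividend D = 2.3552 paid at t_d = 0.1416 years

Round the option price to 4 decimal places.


PV(D) = D * exp(-r * t_d) = 2.3552 * 0.99463365 = 2.34256117
S_0' = S_0 - PV(D) = 96.5400 - 2.34256117 = 94.19743883
d1 = (ln(S_0'/K) + (r + sigma^2/2)*T) / (sigma*sqrt(T)) = 0.20251905
d2 = d1 - sigma*sqrt(T) = -0.17931861
exp(-rT) = 0.98117936
N(-d1) = 0.41975548; N(-d2) = 0.57115623
P = K * exp(-rT) * N(-d2) - S_0' * N(-d1) = 95.5800 * 0.98117936 * 0.57115623 - 94.19743883 * 0.41975548 = 14.0238

Answer: Price = 14.0238


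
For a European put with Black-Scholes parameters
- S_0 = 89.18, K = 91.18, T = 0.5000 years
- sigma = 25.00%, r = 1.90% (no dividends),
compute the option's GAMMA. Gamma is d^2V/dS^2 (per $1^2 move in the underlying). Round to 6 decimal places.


d1 = 0.0166663621; d2 = -0.1601103332
phi(d1) = 0.3988868776; exp(-qT) = 1.0000000000; exp(-rT) = 0.9905449824
Gamma = exp(-qT) * phi(d1) / (S * sigma * sqrt(T)) = 1.0000000000 * 0.3988868776 / (89.1800 * 0.2500 * 0.7071067812) = 0.025302

Answer: Gamma = 0.025302


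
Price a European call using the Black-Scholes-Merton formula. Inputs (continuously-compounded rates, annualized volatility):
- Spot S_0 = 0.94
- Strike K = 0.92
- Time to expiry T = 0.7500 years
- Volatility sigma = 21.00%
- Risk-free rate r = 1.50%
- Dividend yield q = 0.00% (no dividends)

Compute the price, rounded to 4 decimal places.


Answer: Price = 0.0832

Derivation:
d1 = (ln(S/K) + (r - q + 0.5*sigma^2) * T) / (sigma * sqrt(T)) = 0.27104509
d2 = d1 - sigma * sqrt(T) = 0.08917975
exp(-rT) = 0.98881304; exp(-qT) = 1.00000000
C = S_0 * exp(-qT) * N(d1) - K * exp(-rT) * N(d2)
N(d1) = 0.60682182; N(d2) = 0.53553047
C = 0.9400 * 1.00000000 * 0.60682182 - 0.9200 * 0.98881304 * 0.53553047 = 0.0832


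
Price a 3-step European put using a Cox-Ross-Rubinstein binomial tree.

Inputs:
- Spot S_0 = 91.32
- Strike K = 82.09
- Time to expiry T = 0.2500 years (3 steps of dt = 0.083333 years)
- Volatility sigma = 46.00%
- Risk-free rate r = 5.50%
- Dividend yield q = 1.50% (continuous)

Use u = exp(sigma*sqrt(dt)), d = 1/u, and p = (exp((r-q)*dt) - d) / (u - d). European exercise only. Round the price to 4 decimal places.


Answer: Price = V(0,0) = 3.7090

Derivation:
dt = T/N = 0.083333
u = exp(sigma*sqrt(dt)) = 1.142011; d = 1/u = 0.875648
p = (exp((r-q)*dt) - d) / (u - d) = 0.479386
Discount per step: exp(-r*dt) = 0.995427
Stock lattice S(k, i) with i counting down-moves:
  k=0: S(0,0) = 91.3200
  k=1: S(1,0) = 104.2884; S(1,1) = 79.9642
  k=2: S(2,0) = 119.0985; S(2,1) = 91.3200; S(2,2) = 70.0205
  k=3: S(3,0) = 136.0118; S(3,1) = 104.2884; S(3,2) = 79.9642; S(3,3) = 61.3134
Terminal payoffs V(N, i) = max(K - S_T, 0):
  V(3,0) = 0.000000; V(3,1) = 0.000000; V(3,2) = 2.125782; V(3,3) = 20.776617
Backward induction: V(k, i) = exp(-r*dt) * [p * V(k+1, i) + (1-p) * V(k+1, i+1)].
  V(2,0) = exp(-r*dt) * [p*0.000000 + (1-p)*0.000000] = 0.000000
  V(2,1) = exp(-r*dt) * [p*0.000000 + (1-p)*2.125782] = 1.101651
  V(2,2) = exp(-r*dt) * [p*2.125782 + (1-p)*20.776617] = 11.781541
  V(1,0) = exp(-r*dt) * [p*0.000000 + (1-p)*1.101651] = 0.570912
  V(1,1) = exp(-r*dt) * [p*1.101651 + (1-p)*11.781541] = 6.631286
  V(0,0) = exp(-r*dt) * [p*0.570912 + (1-p)*6.631286] = 3.708987


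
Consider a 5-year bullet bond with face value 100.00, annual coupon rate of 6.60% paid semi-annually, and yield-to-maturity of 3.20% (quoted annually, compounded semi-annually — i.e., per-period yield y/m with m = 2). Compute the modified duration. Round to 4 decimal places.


Answer: Modified duration = 4.3244

Derivation:
Coupon per period c = face * coupon_rate / m = 3.300000
Periods per year m = 2; per-period yield y/m = 0.016000
Number of cashflows N = 10
Cashflows (t years, CF_t, discount factor 1/(1+y/m)^(m*t), PV):
  t = 0.5000: CF_t = 3.300000, DF = 0.984252, PV = 3.248031
  t = 1.0000: CF_t = 3.300000, DF = 0.968752, PV = 3.196881
  t = 1.5000: CF_t = 3.300000, DF = 0.953496, PV = 3.146537
  t = 2.0000: CF_t = 3.300000, DF = 0.938480, PV = 3.096985
  t = 2.5000: CF_t = 3.300000, DF = 0.923701, PV = 3.048214
  t = 3.0000: CF_t = 3.300000, DF = 0.909155, PV = 3.000210
  t = 3.5000: CF_t = 3.300000, DF = 0.894837, PV = 2.952963
  t = 4.0000: CF_t = 3.300000, DF = 0.880745, PV = 2.906460
  t = 4.5000: CF_t = 3.300000, DF = 0.866875, PV = 2.860688
  t = 5.0000: CF_t = 103.300000, DF = 0.853224, PV = 88.138010
Price P = sum_t PV_t = 115.594980
First compute Macaulay numerator sum_t t * PV_t:
  t * PV_t at t = 0.5000: 1.624016
  t * PV_t at t = 1.0000: 3.196881
  t * PV_t at t = 1.5000: 4.719805
  t * PV_t at t = 2.0000: 6.193970
  t * PV_t at t = 2.5000: 7.620534
  t * PV_t at t = 3.0000: 9.000631
  t * PV_t at t = 3.5000: 10.335370
  t * PV_t at t = 4.0000: 11.625838
  t * PV_t at t = 4.5000: 12.873098
  t * PV_t at t = 5.0000: 440.690051
Macaulay duration D = 507.880195 / 115.594980 = 4.393618
Modified duration = D / (1 + y/m) = 4.393618 / (1 + 0.016000) = 4.324427


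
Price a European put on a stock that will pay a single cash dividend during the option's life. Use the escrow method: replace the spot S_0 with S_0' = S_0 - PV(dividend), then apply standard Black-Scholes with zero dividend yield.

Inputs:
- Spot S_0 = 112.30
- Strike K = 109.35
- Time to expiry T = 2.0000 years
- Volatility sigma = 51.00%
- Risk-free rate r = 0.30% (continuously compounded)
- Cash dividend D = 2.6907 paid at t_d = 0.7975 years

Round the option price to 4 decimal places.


PV(D) = D * exp(-r * t_d) = 2.6907 * 0.99761036 = 2.68427019
S_0' = S_0 - PV(D) = 112.3000 - 2.68427019 = 109.61572981
d1 = (ln(S_0'/K) + (r + sigma^2/2)*T) / (sigma*sqrt(T)) = 0.37230855
d2 = d1 - sigma*sqrt(T) = -0.34894037
exp(-rT) = 0.99401796
N(-d1) = 0.35483157; N(-d2) = 0.63643296
P = K * exp(-rT) * N(-d2) - S_0' * N(-d1) = 109.3500 * 0.99401796 * 0.63643296 - 109.61572981 * 0.35483157 = 30.2825

Answer: Price = 30.2825


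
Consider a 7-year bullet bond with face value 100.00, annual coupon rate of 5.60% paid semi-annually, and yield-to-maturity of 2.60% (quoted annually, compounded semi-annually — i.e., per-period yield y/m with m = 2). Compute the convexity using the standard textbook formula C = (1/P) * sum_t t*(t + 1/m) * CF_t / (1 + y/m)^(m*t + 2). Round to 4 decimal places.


Answer: Convexity = 41.4422

Derivation:
Coupon per period c = face * coupon_rate / m = 2.800000
Periods per year m = 2; per-period yield y/m = 0.013000
Number of cashflows N = 14
Cashflows (t years, CF_t, discount factor 1/(1+y/m)^(m*t), PV):
  t = 0.5000: CF_t = 2.800000, DF = 0.987167, PV = 2.764067
  t = 1.0000: CF_t = 2.800000, DF = 0.974498, PV = 2.728595
  t = 1.5000: CF_t = 2.800000, DF = 0.961992, PV = 2.693579
  t = 2.0000: CF_t = 2.800000, DF = 0.949647, PV = 2.659012
  t = 2.5000: CF_t = 2.800000, DF = 0.937460, PV = 2.624888
  t = 3.0000: CF_t = 2.800000, DF = 0.925429, PV = 2.591203
  t = 3.5000: CF_t = 2.800000, DF = 0.913553, PV = 2.557949
  t = 4.0000: CF_t = 2.800000, DF = 0.901829, PV = 2.525123
  t = 4.5000: CF_t = 2.800000, DF = 0.890256, PV = 2.492717
  t = 5.0000: CF_t = 2.800000, DF = 0.878831, PV = 2.460728
  t = 5.5000: CF_t = 2.800000, DF = 0.867553, PV = 2.429149
  t = 6.0000: CF_t = 2.800000, DF = 0.856420, PV = 2.397975
  t = 6.5000: CF_t = 2.800000, DF = 0.845429, PV = 2.367202
  t = 7.0000: CF_t = 102.800000, DF = 0.834580, PV = 85.794783
Price P = sum_t PV_t = 119.086969
Convexity numerator sum_t t*(t + 1/m) * CF_t / (1+y/m)^(m*t + 2):
  t = 0.5000: term = 1.346789
  t = 1.0000: term = 3.988518
  t = 1.5000: term = 7.874664
  t = 2.0000: term = 12.956013
  t = 2.5000: term = 19.184619
  t = 3.0000: term = 26.513787
  t = 3.5000: term = 34.898042
  t = 4.0000: term = 44.293101
  t = 4.5000: term = 54.655850
  t = 5.0000: term = 65.944318
  t = 5.5000: term = 78.117652
  t = 6.0000: term = 91.136092
  t = 6.5000: term = 104.960949
  t = 7.0000: term = 4389.360916
Convexity = (1/P) * sum = 4935.231310 / 119.086969 = 41.442245


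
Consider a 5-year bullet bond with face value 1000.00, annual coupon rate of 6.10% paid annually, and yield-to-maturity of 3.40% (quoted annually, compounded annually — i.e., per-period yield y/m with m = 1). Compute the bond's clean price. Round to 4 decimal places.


Coupon per period c = face * coupon_rate / m = 61.000000
Periods per year m = 1; per-period yield y/m = 0.034000
Number of cashflows N = 5
Cashflows (t years, CF_t, discount factor 1/(1+y/m)^(m*t), PV):
  t = 1.0000: CF_t = 61.000000, DF = 0.967118, PV = 58.994197
  t = 2.0000: CF_t = 61.000000, DF = 0.935317, PV = 57.054349
  t = 3.0000: CF_t = 61.000000, DF = 0.904562, PV = 55.178288
  t = 4.0000: CF_t = 61.000000, DF = 0.874818, PV = 53.363915
  t = 5.0000: CF_t = 1061.000000, DF = 0.846052, PV = 897.661688
Price P = sum_t PV_t = 1122.252437

Answer: Price = 1122.2524


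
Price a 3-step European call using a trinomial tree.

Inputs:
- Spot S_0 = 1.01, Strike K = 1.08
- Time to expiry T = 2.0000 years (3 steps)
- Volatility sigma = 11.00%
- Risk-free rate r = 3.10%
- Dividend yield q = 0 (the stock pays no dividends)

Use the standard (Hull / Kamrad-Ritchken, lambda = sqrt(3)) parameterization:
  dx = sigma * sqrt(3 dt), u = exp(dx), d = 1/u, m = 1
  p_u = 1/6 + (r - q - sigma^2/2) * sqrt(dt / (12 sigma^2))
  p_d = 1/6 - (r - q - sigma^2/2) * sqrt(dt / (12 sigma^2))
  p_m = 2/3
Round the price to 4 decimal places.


dt = T/N = 0.666667; dx = sigma*sqrt(3*dt) = 0.155563
u = exp(dx) = 1.168316; d = 1/u = 0.855933
p_u = 0.220128, p_m = 0.666667, p_d = 0.113205
Discount per step: exp(-r*dt) = 0.979545
Stock lattice S(k, j) with j the centered position index:
  k=0: S(0,+0) = 1.0100
  k=1: S(1,-1) = 0.8645; S(1,+0) = 1.0100; S(1,+1) = 1.1800
  k=2: S(2,-2) = 0.7399; S(2,-1) = 0.8645; S(2,+0) = 1.0100; S(2,+1) = 1.1800; S(2,+2) = 1.3786
  k=3: S(3,-3) = 0.6333; S(3,-2) = 0.7399; S(3,-1) = 0.8645; S(3,+0) = 1.0100; S(3,+1) = 1.1800; S(3,+2) = 1.3786; S(3,+3) = 1.6107
Terminal payoffs V(N, j) = max(S_T - K, 0):
  V(3,-3) = 0.000000; V(3,-2) = 0.000000; V(3,-1) = 0.000000; V(3,+0) = 0.000000; V(3,+1) = 0.099999; V(3,+2) = 0.298612; V(3,+3) = 0.530655
Backward induction: V(k, j) = exp(-r*dt) * [p_u * V(k+1, j+1) + p_m * V(k+1, j) + p_d * V(k+1, j-1)]
  V(2,-2) = exp(-r*dt) * [p_u*0.000000 + p_m*0.000000 + p_d*0.000000] = 0.000000
  V(2,-1) = exp(-r*dt) * [p_u*0.000000 + p_m*0.000000 + p_d*0.000000] = 0.000000
  V(2,+0) = exp(-r*dt) * [p_u*0.099999 + p_m*0.000000 + p_d*0.000000] = 0.021562
  V(2,+1) = exp(-r*dt) * [p_u*0.298612 + p_m*0.099999 + p_d*0.000000] = 0.129691
  V(2,+2) = exp(-r*dt) * [p_u*0.530655 + p_m*0.298612 + p_d*0.099999] = 0.320514
  V(1,-1) = exp(-r*dt) * [p_u*0.021562 + p_m*0.000000 + p_d*0.000000] = 0.004649
  V(1,+0) = exp(-r*dt) * [p_u*0.129691 + p_m*0.021562 + p_d*0.000000] = 0.042046
  V(1,+1) = exp(-r*dt) * [p_u*0.320514 + p_m*0.129691 + p_d*0.021562] = 0.156194
  V(0,+0) = exp(-r*dt) * [p_u*0.156194 + p_m*0.042046 + p_d*0.004649] = 0.061652

Answer: Price = V(0,0) = 0.0617


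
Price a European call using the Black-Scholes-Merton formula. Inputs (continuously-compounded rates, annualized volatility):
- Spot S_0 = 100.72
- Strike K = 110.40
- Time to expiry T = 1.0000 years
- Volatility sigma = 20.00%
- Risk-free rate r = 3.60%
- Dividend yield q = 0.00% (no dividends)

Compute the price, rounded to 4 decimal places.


Answer: Price = 5.6824

Derivation:
d1 = (ln(S/K) + (r - q + 0.5*sigma^2) * T) / (sigma * sqrt(T)) = -0.17882872
d2 = d1 - sigma * sqrt(T) = -0.37882872
exp(-rT) = 0.96464029; exp(-qT) = 1.00000000
C = S_0 * exp(-qT) * N(d1) - K * exp(-rT) * N(d2)
N(d1) = 0.42903610; N(d2) = 0.35240753
C = 100.7200 * 1.00000000 * 0.42903610 - 110.4000 * 0.96464029 * 0.35240753 = 5.6824


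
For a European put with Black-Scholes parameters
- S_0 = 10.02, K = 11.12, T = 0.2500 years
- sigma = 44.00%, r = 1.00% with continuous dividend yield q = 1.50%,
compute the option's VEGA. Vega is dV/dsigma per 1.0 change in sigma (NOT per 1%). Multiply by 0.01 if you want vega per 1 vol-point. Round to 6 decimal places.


d1 = -0.3691463326; d2 = -0.5891463326
phi(d1) = 0.3726658741; exp(-qT) = 0.9962570225; exp(-rT) = 0.9975031224
Vega = S * exp(-qT) * phi(d1) * sqrt(T) = 10.0200 * 0.9962570225 * 0.3726658741 * 0.5000000000 = 1.860068

Answer: Vega = 1.860068


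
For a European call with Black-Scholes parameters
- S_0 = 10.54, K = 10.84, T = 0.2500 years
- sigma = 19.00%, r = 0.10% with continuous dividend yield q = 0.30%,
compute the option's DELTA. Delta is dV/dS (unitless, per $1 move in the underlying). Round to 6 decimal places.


Answer: Delta = 0.399761

Derivation:
d1 = -0.2531889779; d2 = -0.3481889779
phi(d1) = 0.3863580061; exp(-qT) = 0.9992502812; exp(-rT) = 0.9997500312
N(d1) = 0.4000610917
Delta = exp(-qT) * N(d1) = 0.9992502812 * 0.4000610917 = 0.399761


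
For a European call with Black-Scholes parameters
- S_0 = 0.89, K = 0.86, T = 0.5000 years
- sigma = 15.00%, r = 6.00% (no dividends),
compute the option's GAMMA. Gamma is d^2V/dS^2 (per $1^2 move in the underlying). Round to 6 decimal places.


d1 = 0.6591562061; d2 = 0.5530901889
phi(d1) = 0.3210424296; exp(-qT) = 1.0000000000; exp(-rT) = 0.9704455335
Gamma = exp(-qT) * phi(d1) / (S * sigma * sqrt(T)) = 1.0000000000 * 0.3210424296 / (0.8900 * 0.1500 * 0.7071067812) = 3.400918

Answer: Gamma = 3.400918


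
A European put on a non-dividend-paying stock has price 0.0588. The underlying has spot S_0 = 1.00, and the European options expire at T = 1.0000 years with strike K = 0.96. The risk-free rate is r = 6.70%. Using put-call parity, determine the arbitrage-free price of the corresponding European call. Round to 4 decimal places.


Put-call parity: C - P = S_0 * exp(-qT) - K * exp(-rT).
S_0 * exp(-qT) = 1.0000 * 1.00000000 = 1.00000000
K * exp(-rT) = 0.9600 * 0.93519520 = 0.89778739
C = P + S*exp(-qT) - K*exp(-rT)
C = 0.0588 + 1.00000000 - 0.89778739 = 0.1610

Answer: Call price = 0.1610


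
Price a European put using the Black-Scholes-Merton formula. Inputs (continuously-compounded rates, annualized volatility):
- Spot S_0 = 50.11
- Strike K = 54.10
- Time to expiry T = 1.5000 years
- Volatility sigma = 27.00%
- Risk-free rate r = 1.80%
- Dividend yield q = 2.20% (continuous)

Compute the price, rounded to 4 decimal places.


Answer: Price = 8.9331

Derivation:
d1 = (ln(S/K) + (r - q + 0.5*sigma^2) * T) / (sigma * sqrt(T)) = -0.08448803
d2 = d1 - sigma * sqrt(T) = -0.41516915
exp(-rT) = 0.97336124; exp(-qT) = 0.96753856
P = K * exp(-rT) * N(-d2) - S_0 * exp(-qT) * N(-d1)
N(-d1) = 0.53366579; N(-d2) = 0.66099096
P = 54.1000 * 0.97336124 * 0.66099096 - 50.1100 * 0.96753856 * 0.53366579 = 8.9331


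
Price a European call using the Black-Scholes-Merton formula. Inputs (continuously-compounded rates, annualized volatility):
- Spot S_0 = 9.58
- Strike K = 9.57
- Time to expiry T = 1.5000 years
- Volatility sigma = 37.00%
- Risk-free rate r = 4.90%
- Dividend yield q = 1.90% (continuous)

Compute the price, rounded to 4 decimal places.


d1 = (ln(S/K) + (r - q + 0.5*sigma^2) * T) / (sigma * sqrt(T)) = 0.32818614
d2 = d1 - sigma * sqrt(T) = -0.12496947
exp(-rT) = 0.92913615; exp(-qT) = 0.97190229
C = S_0 * exp(-qT) * N(d1) - K * exp(-rT) * N(d2)
N(d1) = 0.62861454; N(d2) = 0.45027386
C = 9.5800 * 0.97190229 * 0.62861454 - 9.5700 * 0.92913615 * 0.45027386 = 1.8492

Answer: Price = 1.8492


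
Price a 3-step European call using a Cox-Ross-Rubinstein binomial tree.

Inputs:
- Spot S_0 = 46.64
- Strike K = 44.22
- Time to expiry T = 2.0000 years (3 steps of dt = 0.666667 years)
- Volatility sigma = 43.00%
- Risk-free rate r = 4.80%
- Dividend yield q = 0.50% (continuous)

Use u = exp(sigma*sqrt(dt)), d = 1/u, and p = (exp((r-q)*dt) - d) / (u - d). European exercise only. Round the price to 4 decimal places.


Answer: Price = V(0,0) = 14.3470

Derivation:
dt = T/N = 0.666667
u = exp(sigma*sqrt(dt)) = 1.420620; d = 1/u = 0.703918
p = (exp((r-q)*dt) - d) / (u - d) = 0.453694
Discount per step: exp(-r*dt) = 0.968507
Stock lattice S(k, i) with i counting down-moves:
  k=0: S(0,0) = 46.6400
  k=1: S(1,0) = 66.2577; S(1,1) = 32.8307
  k=2: S(2,0) = 94.1271; S(2,1) = 46.6400; S(2,2) = 23.1101
  k=3: S(3,0) = 133.7188; S(3,1) = 66.2577; S(3,2) = 32.8307; S(3,3) = 16.2676
Terminal payoffs V(N, i) = max(S_T - K, 0):
  V(3,0) = 89.498806; V(3,1) = 22.037726; V(3,2) = 0.000000; V(3,3) = 0.000000
Backward induction: V(k, i) = exp(-r*dt) * [p * V(k+1, i) + (1-p) * V(k+1, i+1)].
  V(2,0) = exp(-r*dt) * [p*89.498806 + (1-p)*22.037726] = 50.986467
  V(2,1) = exp(-r*dt) * [p*22.037726 + (1-p)*0.000000] = 9.683503
  V(2,2) = exp(-r*dt) * [p*0.000000 + (1-p)*0.000000] = 0.000000
  V(1,0) = exp(-r*dt) * [p*50.986467 + (1-p)*9.683503] = 27.527295
  V(1,1) = exp(-r*dt) * [p*9.683503 + (1-p)*0.000000] = 4.254987
  V(0,0) = exp(-r*dt) * [p*27.527295 + (1-p)*4.254987] = 14.346968


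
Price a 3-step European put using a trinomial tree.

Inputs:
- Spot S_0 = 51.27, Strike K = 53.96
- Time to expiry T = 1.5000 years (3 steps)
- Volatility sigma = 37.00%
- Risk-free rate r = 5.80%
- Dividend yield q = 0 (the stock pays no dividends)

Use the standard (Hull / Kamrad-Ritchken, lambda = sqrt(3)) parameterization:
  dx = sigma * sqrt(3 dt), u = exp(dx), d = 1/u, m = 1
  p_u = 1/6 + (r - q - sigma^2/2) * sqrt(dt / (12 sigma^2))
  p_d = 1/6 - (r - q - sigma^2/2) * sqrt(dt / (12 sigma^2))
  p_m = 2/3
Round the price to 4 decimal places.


Answer: Price = V(0,0) = 7.7936

Derivation:
dt = T/N = 0.500000; dx = sigma*sqrt(3*dt) = 0.453156
u = exp(dx) = 1.573269; d = 1/u = 0.635619
p_u = 0.160902, p_m = 0.666667, p_d = 0.172432
Discount per step: exp(-r*dt) = 0.971416
Stock lattice S(k, j) with j the centered position index:
  k=0: S(0,+0) = 51.2700
  k=1: S(1,-1) = 32.5882; S(1,+0) = 51.2700; S(1,+1) = 80.6615
  k=2: S(2,-2) = 20.7137; S(2,-1) = 32.5882; S(2,+0) = 51.2700; S(2,+1) = 80.6615; S(2,+2) = 126.9022
  k=3: S(3,-3) = 13.1660; S(3,-2) = 20.7137; S(3,-1) = 32.5882; S(3,+0) = 51.2700; S(3,+1) = 80.6615; S(3,+2) = 126.9022; S(3,+3) = 199.6513
Terminal payoffs V(N, j) = max(K - S_T, 0):
  V(3,-3) = 40.793984; V(3,-2) = 33.246315; V(3,-1) = 21.371802; V(3,+0) = 2.690000; V(3,+1) = 0.000000; V(3,+2) = 0.000000; V(3,+3) = 0.000000
Backward induction: V(k, j) = exp(-r*dt) * [p_u * V(k+1, j+1) + p_m * V(k+1, j) + p_d * V(k+1, j-1)]
  V(2,-2) = exp(-r*dt) * [p_u*21.371802 + p_m*33.246315 + p_d*40.793984] = 31.704261
  V(2,-1) = exp(-r*dt) * [p_u*2.690000 + p_m*21.371802 + p_d*33.246315] = 19.829928
  V(2,+0) = exp(-r*dt) * [p_u*0.000000 + p_m*2.690000 + p_d*21.371802] = 5.321916
  V(2,+1) = exp(-r*dt) * [p_u*0.000000 + p_m*0.000000 + p_d*2.690000] = 0.450583
  V(2,+2) = exp(-r*dt) * [p_u*0.000000 + p_m*0.000000 + p_d*0.000000] = 0.000000
  V(1,-1) = exp(-r*dt) * [p_u*5.321916 + p_m*19.829928 + p_d*31.704261] = 18.984469
  V(1,+0) = exp(-r*dt) * [p_u*0.450583 + p_m*5.321916 + p_d*19.829928] = 6.838533
  V(1,+1) = exp(-r*dt) * [p_u*0.000000 + p_m*0.450583 + p_d*5.321916] = 1.183240
  V(0,+0) = exp(-r*dt) * [p_u*1.183240 + p_m*6.838533 + p_d*18.984469] = 7.793609


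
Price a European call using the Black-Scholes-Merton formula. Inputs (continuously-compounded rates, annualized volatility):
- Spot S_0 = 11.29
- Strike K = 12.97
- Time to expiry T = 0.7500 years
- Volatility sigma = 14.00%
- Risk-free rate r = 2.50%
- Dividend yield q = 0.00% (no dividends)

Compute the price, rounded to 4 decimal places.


d1 = (ln(S/K) + (r - q + 0.5*sigma^2) * T) / (sigma * sqrt(T)) = -0.92888747
d2 = d1 - sigma * sqrt(T) = -1.05013102
exp(-rT) = 0.98142469; exp(-qT) = 1.00000000
C = S_0 * exp(-qT) * N(d1) - K * exp(-rT) * N(d2)
N(d1) = 0.17647370; N(d2) = 0.14682894
C = 11.2900 * 1.00000000 * 0.17647370 - 12.9700 * 0.98142469 * 0.14682894 = 0.1234

Answer: Price = 0.1234


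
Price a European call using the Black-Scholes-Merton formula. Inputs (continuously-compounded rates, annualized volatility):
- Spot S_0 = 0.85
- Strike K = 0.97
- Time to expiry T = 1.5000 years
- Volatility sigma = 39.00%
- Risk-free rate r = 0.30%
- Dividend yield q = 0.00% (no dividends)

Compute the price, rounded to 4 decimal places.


Answer: Price = 0.1195

Derivation:
d1 = (ln(S/K) + (r - q + 0.5*sigma^2) * T) / (sigma * sqrt(T)) = -0.02823136
d2 = d1 - sigma * sqrt(T) = -0.50588186
exp(-rT) = 0.99551011; exp(-qT) = 1.00000000
C = S_0 * exp(-qT) * N(d1) - K * exp(-rT) * N(d2)
N(d1) = 0.48873881; N(d2) = 0.30646979
C = 0.8500 * 1.00000000 * 0.48873881 - 0.9700 * 0.99551011 * 0.30646979 = 0.1195


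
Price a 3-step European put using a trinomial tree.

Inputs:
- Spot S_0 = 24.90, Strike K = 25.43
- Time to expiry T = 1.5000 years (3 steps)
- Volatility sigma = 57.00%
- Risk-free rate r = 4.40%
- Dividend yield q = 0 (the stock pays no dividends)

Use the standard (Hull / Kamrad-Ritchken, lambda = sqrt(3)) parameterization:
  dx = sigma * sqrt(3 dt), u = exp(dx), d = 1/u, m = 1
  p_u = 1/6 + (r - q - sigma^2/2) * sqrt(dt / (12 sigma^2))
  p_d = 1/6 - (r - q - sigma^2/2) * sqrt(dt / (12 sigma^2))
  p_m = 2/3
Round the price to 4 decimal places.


Answer: Price = V(0,0) = 5.5693

Derivation:
dt = T/N = 0.500000; dx = sigma*sqrt(3*dt) = 0.698105
u = exp(dx) = 2.009939; d = 1/u = 0.497527
p_u = 0.124248, p_m = 0.666667, p_d = 0.209085
Discount per step: exp(-r*dt) = 0.978240
Stock lattice S(k, j) with j the centered position index:
  k=0: S(0,+0) = 24.9000
  k=1: S(1,-1) = 12.3884; S(1,+0) = 24.9000; S(1,+1) = 50.0475
  k=2: S(2,-2) = 6.1636; S(2,-1) = 12.3884; S(2,+0) = 24.9000; S(2,+1) = 50.0475; S(2,+2) = 100.5924
  k=3: S(3,-3) = 3.0666; S(3,-2) = 6.1636; S(3,-1) = 12.3884; S(3,+0) = 24.9000; S(3,+1) = 50.0475; S(3,+2) = 100.5924; S(3,+3) = 202.1847
Terminal payoffs V(N, j) = max(K - S_T, 0):
  V(3,-3) = 22.363447; V(3,-2) = 19.266415; V(3,-1) = 13.041567; V(3,+0) = 0.530000; V(3,+1) = 0.000000; V(3,+2) = 0.000000; V(3,+3) = 0.000000
Backward induction: V(k, j) = exp(-r*dt) * [p_u * V(k+1, j+1) + p_m * V(k+1, j) + p_d * V(k+1, j-1)]
  V(2,-2) = exp(-r*dt) * [p_u*13.041567 + p_m*19.266415 + p_d*22.363447] = 18.724038
  V(2,-1) = exp(-r*dt) * [p_u*0.530000 + p_m*13.041567 + p_d*19.266415] = 12.510274
  V(2,+0) = exp(-r*dt) * [p_u*0.000000 + p_m*0.530000 + p_d*13.041567] = 3.013108
  V(2,+1) = exp(-r*dt) * [p_u*0.000000 + p_m*0.000000 + p_d*0.530000] = 0.108404
  V(2,+2) = exp(-r*dt) * [p_u*0.000000 + p_m*0.000000 + p_d*0.000000] = 0.000000
  V(1,-1) = exp(-r*dt) * [p_u*3.013108 + p_m*12.510274 + p_d*18.724038] = 12.354659
  V(1,+0) = exp(-r*dt) * [p_u*0.108404 + p_m*3.013108 + p_d*12.510274] = 4.536999
  V(1,+1) = exp(-r*dt) * [p_u*0.000000 + p_m*0.108404 + p_d*3.013108] = 0.686984
  V(0,+0) = exp(-r*dt) * [p_u*0.686984 + p_m*4.536999 + p_d*12.354659] = 5.569315


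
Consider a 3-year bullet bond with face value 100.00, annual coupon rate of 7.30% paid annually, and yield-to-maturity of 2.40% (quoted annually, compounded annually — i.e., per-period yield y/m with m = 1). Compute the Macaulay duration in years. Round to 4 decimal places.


Answer: Macaulay duration = 2.8139 years

Derivation:
Coupon per period c = face * coupon_rate / m = 7.300000
Periods per year m = 1; per-period yield y/m = 0.024000
Number of cashflows N = 3
Cashflows (t years, CF_t, discount factor 1/(1+y/m)^(m*t), PV):
  t = 1.0000: CF_t = 7.300000, DF = 0.976562, PV = 7.128906
  t = 2.0000: CF_t = 7.300000, DF = 0.953674, PV = 6.961823
  t = 3.0000: CF_t = 107.300000, DF = 0.931323, PV = 99.930912
Price P = sum_t PV_t = 114.021641
Macaulay numerator sum_t t * PV_t:
  t * PV_t at t = 1.0000: 7.128906
  t * PV_t at t = 2.0000: 13.923645
  t * PV_t at t = 3.0000: 299.792737
Macaulay duration D = (sum_t t * PV_t) / P = 320.845288 / 114.021641 = 2.813898
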